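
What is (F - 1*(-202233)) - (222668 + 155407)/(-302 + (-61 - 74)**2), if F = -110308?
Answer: 1647193700/17923 ≈ 91904.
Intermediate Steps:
(F - 1*(-202233)) - (222668 + 155407)/(-302 + (-61 - 74)**2) = (-110308 - 1*(-202233)) - (222668 + 155407)/(-302 + (-61 - 74)**2) = (-110308 + 202233) - 378075/(-302 + (-135)**2) = 91925 - 378075/(-302 + 18225) = 91925 - 378075/17923 = 1647193700/17923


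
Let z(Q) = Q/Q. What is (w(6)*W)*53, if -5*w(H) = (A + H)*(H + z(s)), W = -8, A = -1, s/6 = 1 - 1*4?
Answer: 2968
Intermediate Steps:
s = -18 (s = 6*(1 - 1*4) = 6*(1 - 4) = 6*(-3) = -18)
z(Q) = 1
w(H) = -(1 + H)*(-1 + H)/5 (w(H) = -(-1 + H)*(H + 1)/5 = -(-1 + H)*(1 + H)/5 = -(1 + H)*(-1 + H)/5)
(w(6)*W)*53 = ((⅕ - ⅕*6²)*(-8))*53 = ((⅕ - ⅕*36)*(-8))*53 = ((⅕ - 36/5)*(-8))*53 = -7*(-8)*53 = 56*53 = 2968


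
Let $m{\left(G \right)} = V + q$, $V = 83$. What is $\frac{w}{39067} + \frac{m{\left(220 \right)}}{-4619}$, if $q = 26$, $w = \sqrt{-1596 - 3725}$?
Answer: $- \frac{109}{4619} + \frac{i \sqrt{5321}}{39067} \approx -0.023598 + 0.0018672 i$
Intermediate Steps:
$w = i \sqrt{5321}$ ($w = \sqrt{-5321} = i \sqrt{5321} \approx 72.945 i$)
$m{\left(G \right)} = 109$ ($m{\left(G \right)} = 83 + 26 = 109$)
$\frac{w}{39067} + \frac{m{\left(220 \right)}}{-4619} = \frac{i \sqrt{5321}}{39067} + \frac{109}{-4619} = i \sqrt{5321} \cdot \frac{1}{39067} + 109 \left(- \frac{1}{4619}\right) = \frac{i \sqrt{5321}}{39067} - \frac{109}{4619} = - \frac{109}{4619} + \frac{i \sqrt{5321}}{39067}$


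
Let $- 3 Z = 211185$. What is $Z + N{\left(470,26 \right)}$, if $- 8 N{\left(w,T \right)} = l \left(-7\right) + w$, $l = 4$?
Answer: $- \frac{281801}{4} \approx -70450.0$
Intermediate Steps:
$N{\left(w,T \right)} = \frac{7}{2} - \frac{w}{8}$ ($N{\left(w,T \right)} = - \frac{4 \left(-7\right) + w}{8} = - \frac{-28 + w}{8} = \frac{7}{2} - \frac{w}{8}$)
$Z = -70395$ ($Z = \left(- \frac{1}{3}\right) 211185 = -70395$)
$Z + N{\left(470,26 \right)} = -70395 + \left(\frac{7}{2} - \frac{235}{4}\right) = -70395 - \frac{221}{4} = - \frac{281801}{4}$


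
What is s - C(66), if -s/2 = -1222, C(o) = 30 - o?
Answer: 2480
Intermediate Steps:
s = 2444 (s = -2*(-1222) = 2444)
s - C(66) = 2444 - (30 - 1*66) = 2444 - (30 - 66) = 2444 - 1*(-36) = 2444 + 36 = 2480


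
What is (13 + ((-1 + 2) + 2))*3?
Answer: 48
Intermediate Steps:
(13 + ((-1 + 2) + 2))*3 = (13 + (1 + 2))*3 = (13 + 3)*3 = 16*3 = 48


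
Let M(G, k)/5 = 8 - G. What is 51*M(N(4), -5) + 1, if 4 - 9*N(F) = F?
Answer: 2041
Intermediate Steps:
N(F) = 4/9 - F/9
M(G, k) = 40 - 5*G (M(G, k) = 5*(8 - G) = 40 - 5*G)
51*M(N(4), -5) + 1 = 51*(40 - 5*(4/9 - ⅑*4)) + 1 = 51*(40 - 5*(4/9 - 4/9)) + 1 = 51*(40 - 5*0) + 1 = 51*(40 + 0) + 1 = 51*40 + 1 = 2040 + 1 = 2041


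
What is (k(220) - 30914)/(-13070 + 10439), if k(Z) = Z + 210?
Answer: 30484/2631 ≈ 11.586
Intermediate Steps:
k(Z) = 210 + Z
(k(220) - 30914)/(-13070 + 10439) = ((210 + 220) - 30914)/(-13070 + 10439) = (430 - 30914)/(-2631) = -30484*(-1/2631) = 30484/2631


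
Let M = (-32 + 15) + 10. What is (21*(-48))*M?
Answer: 7056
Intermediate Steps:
M = -7 (M = -17 + 10 = -7)
(21*(-48))*M = (21*(-48))*(-7) = -1008*(-7) = 7056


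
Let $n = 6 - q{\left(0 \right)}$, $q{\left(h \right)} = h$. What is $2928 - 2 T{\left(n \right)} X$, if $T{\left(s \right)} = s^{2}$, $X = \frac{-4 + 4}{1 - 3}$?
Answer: $0$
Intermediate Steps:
$X = 0$ ($X = \frac{0}{-2} = 0 \left(- \frac{1}{2}\right) = 0$)
$n = 6$ ($n = 6 - 0 = 6 + 0 = 6$)
$2928 - 2 T{\left(n \right)} X = 2928 - 2 \cdot 6^{2} \cdot 0 = 2928 \left(-2\right) 36 \cdot 0 = 2928 \left(\left(-72\right) 0\right) = 2928 \cdot 0 = 0$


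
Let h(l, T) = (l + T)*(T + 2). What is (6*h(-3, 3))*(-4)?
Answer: 0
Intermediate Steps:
h(l, T) = (2 + T)*(T + l) (h(l, T) = (T + l)*(2 + T) = (2 + T)*(T + l))
(6*h(-3, 3))*(-4) = (6*(3² + 2*3 + 2*(-3) + 3*(-3)))*(-4) = (6*(9 + 6 - 6 - 9))*(-4) = (6*0)*(-4) = 0*(-4) = 0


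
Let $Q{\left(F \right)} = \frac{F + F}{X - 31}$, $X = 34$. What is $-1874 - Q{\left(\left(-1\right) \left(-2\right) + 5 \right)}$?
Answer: $- \frac{5636}{3} \approx -1878.7$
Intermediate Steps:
$Q{\left(F \right)} = \frac{2 F}{3}$ ($Q{\left(F \right)} = \frac{F + F}{34 - 31} = \frac{2 F}{3}$)
$-1874 - Q{\left(\left(-1\right) \left(-2\right) + 5 \right)} = -1874 - \frac{2 \left(\left(-1\right) \left(-2\right) + 5\right)}{3} = -1874 - \frac{2 \left(2 + 5\right)}{3} = -1874 - \frac{2}{3} \cdot 7 = -1874 - \frac{14}{3} = - \frac{5636}{3}$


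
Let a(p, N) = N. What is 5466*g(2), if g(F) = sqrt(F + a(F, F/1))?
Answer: 10932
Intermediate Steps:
g(F) = sqrt(2)*sqrt(F) (g(F) = sqrt(F + F/1) = sqrt(F + F*1) = sqrt(F + F) = sqrt(2*F) = sqrt(2)*sqrt(F))
5466*g(2) = 5466*(sqrt(2)*sqrt(2)) = 5466*2 = 10932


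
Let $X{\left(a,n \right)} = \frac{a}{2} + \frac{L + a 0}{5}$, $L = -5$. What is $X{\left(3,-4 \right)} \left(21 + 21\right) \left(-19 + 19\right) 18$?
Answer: $0$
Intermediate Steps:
$X{\left(a,n \right)} = -1 + \frac{a}{2}$ ($X{\left(a,n \right)} = \frac{a}{2} + \frac{-5 + a 0}{5} = a \frac{1}{2} + \left(-5 + 0\right) \frac{1}{5} = \frac{a}{2} - 1 = -1 + \frac{a}{2}$)
$X{\left(3,-4 \right)} \left(21 + 21\right) \left(-19 + 19\right) 18 = \left(-1 + \frac{1}{2} \cdot 3\right) \left(21 + 21\right) \left(-19 + 19\right) 18 = \left(-1 + \frac{3}{2}\right) 42 \cdot 0 \cdot 18 = \frac{1}{2} \cdot 0 \cdot 18 = 0 \cdot 18 = 0$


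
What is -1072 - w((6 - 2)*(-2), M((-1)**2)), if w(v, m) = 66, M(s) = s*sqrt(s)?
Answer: -1138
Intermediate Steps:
M(s) = s**(3/2)
-1072 - w((6 - 2)*(-2), M((-1)**2)) = -1072 - 1*66 = -1072 - 66 = -1138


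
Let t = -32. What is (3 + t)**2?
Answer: 841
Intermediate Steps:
(3 + t)**2 = (3 - 32)**2 = (-29)**2 = 841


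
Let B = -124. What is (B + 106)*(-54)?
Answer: 972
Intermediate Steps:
(B + 106)*(-54) = (-124 + 106)*(-54) = -18*(-54) = 972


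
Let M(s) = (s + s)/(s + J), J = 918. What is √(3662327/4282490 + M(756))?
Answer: √30991084963701830/132757190 ≈ 1.3261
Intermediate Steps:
M(s) = 2*s/(918 + s) (M(s) = (s + s)/(s + 918) = (2*s)/(918 + s) = 2*s/(918 + s))
√(3662327/4282490 + M(756)) = √(3662327/4282490 + 2*756/(918 + 756)) = √(3662327*(1/4282490) + 2*756/1674) = √(3662327/4282490 + 2*756*(1/1674)) = √(3662327/4282490 + 28/31) = √(233441857/132757190) = √30991084963701830/132757190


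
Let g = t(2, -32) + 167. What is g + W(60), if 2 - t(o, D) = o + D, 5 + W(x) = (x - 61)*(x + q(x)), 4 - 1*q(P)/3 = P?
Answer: 302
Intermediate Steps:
q(P) = 12 - 3*P
W(x) = -5 + (-61 + x)*(12 - 2*x) (W(x) = -5 + (x - 61)*(x + (12 - 3*x)) = -5 + (-61 + x)*(12 - 2*x))
t(o, D) = 2 - D - o (t(o, D) = 2 - (o + D) = 2 - (D + o) = 2 + (-D - o) = 2 - D - o)
g = 199 (g = (2 - 1*(-32) - 1*2) + 167 = (2 + 32 - 2) + 167 = 32 + 167 = 199)
g + W(60) = 199 + (-737 - 2*60² + 134*60) = 199 + (-737 - 2*3600 + 8040) = 199 + (-737 - 7200 + 8040) = 199 + 103 = 302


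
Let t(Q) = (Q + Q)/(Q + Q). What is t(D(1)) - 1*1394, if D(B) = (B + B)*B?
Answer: -1393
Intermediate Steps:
D(B) = 2*B**2 (D(B) = (2*B)*B = 2*B**2)
t(Q) = 1 (t(Q) = (2*Q)/((2*Q)) = (2*Q)*(1/(2*Q)) = 1)
t(D(1)) - 1*1394 = 1 - 1*1394 = 1 - 1394 = -1393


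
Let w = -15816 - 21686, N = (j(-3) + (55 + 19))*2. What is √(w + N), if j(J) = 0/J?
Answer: I*√37354 ≈ 193.27*I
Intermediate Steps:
j(J) = 0
N = 148 (N = (0 + (55 + 19))*2 = (0 + 74)*2 = 74*2 = 148)
w = -37502
√(w + N) = √(-37502 + 148) = √(-37354) = I*√37354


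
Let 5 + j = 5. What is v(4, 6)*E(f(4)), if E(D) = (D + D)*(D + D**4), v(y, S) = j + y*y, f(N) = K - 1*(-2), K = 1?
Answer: 8064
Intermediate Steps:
j = 0 (j = -5 + 5 = 0)
f(N) = 3 (f(N) = 1 - 1*(-2) = 1 + 2 = 3)
v(y, S) = y**2 (v(y, S) = 0 + y*y = 0 + y**2 = y**2)
E(D) = 2*D*(D + D**4) (E(D) = (2*D)*(D + D**4) = 2*D*(D + D**4))
v(4, 6)*E(f(4)) = 4**2*(2*3**2*(1 + 3**3)) = 16*(2*9*(1 + 27)) = 16*(2*9*28) = 16*504 = 8064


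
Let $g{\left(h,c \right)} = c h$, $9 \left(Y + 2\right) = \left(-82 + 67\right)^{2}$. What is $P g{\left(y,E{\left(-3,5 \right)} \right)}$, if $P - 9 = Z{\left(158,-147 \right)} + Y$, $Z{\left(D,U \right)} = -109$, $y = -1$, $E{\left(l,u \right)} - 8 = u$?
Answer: $1001$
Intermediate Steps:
$E{\left(l,u \right)} = 8 + u$
$Y = 23$ ($Y = -2 + \frac{\left(-82 + 67\right)^{2}}{9} = -2 + \frac{\left(-15\right)^{2}}{9} = -2 + \frac{1}{9} \cdot 225 = -2 + 25 = 23$)
$P = -77$ ($P = 9 + \left(-109 + 23\right) = 9 - 86 = -77$)
$P g{\left(y,E{\left(-3,5 \right)} \right)} = - 77 \left(8 + 5\right) \left(-1\right) = - 77 \cdot 13 \left(-1\right) = \left(-77\right) \left(-13\right) = 1001$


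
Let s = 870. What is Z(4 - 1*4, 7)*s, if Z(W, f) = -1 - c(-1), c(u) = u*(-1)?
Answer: -1740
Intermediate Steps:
c(u) = -u
Z(W, f) = -2 (Z(W, f) = -1 - (-1)*(-1) = -1 - 1*1 = -1 - 1 = -2)
Z(4 - 1*4, 7)*s = -2*870 = -1740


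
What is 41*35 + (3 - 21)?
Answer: 1417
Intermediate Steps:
41*35 + (3 - 21) = 1435 - 18 = 1417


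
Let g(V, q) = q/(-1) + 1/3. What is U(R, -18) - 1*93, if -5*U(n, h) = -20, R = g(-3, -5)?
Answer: -89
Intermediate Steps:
g(V, q) = ⅓ - q (g(V, q) = q*(-1) + 1*(⅓) = -q + ⅓ = ⅓ - q)
R = 16/3 (R = ⅓ - 1*(-5) = ⅓ + 5 = 16/3 ≈ 5.3333)
U(n, h) = 4 (U(n, h) = -⅕*(-20) = 4)
U(R, -18) - 1*93 = 4 - 1*93 = 4 - 93 = -89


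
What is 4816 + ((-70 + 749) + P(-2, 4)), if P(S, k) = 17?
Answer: 5512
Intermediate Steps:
4816 + ((-70 + 749) + P(-2, 4)) = 4816 + ((-70 + 749) + 17) = 4816 + (679 + 17) = 4816 + 696 = 5512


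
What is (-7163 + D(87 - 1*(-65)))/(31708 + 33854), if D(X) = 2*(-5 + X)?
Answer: -6869/65562 ≈ -0.10477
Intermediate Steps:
D(X) = -10 + 2*X
(-7163 + D(87 - 1*(-65)))/(31708 + 33854) = (-7163 + (-10 + 2*(87 - 1*(-65))))/(31708 + 33854) = (-7163 + (-10 + 2*(87 + 65)))/65562 = (-7163 + (-10 + 2*152))*(1/65562) = (-7163 + (-10 + 304))*(1/65562) = (-7163 + 294)*(1/65562) = -6869*1/65562 = -6869/65562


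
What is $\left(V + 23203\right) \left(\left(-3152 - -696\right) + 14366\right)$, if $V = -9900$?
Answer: $158438730$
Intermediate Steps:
$\left(V + 23203\right) \left(\left(-3152 - -696\right) + 14366\right) = \left(-9900 + 23203\right) \left(\left(-3152 - -696\right) + 14366\right) = 13303 \left(\left(-3152 + 696\right) + 14366\right) = 13303 \left(-2456 + 14366\right) = 13303 \cdot 11910 = 158438730$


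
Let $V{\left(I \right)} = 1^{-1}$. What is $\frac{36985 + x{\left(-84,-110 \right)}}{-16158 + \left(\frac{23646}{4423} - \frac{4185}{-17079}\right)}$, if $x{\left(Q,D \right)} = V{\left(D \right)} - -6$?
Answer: $- \frac{931463701888}{406719899199} \approx -2.2902$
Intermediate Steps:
$V{\left(I \right)} = 1$
$x{\left(Q,D \right)} = 7$ ($x{\left(Q,D \right)} = 1 - -6 = 1 + 6 = 7$)
$\frac{36985 + x{\left(-84,-110 \right)}}{-16158 + \left(\frac{23646}{4423} - \frac{4185}{-17079}\right)} = \frac{36985 + 7}{-16158 + \left(\frac{23646}{4423} - \frac{4185}{-17079}\right)} = \frac{36992}{-16158 + \left(23646 \cdot \frac{1}{4423} - - \frac{1395}{5693}\right)} = \frac{36992}{-16158 + \left(\frac{23646}{4423} + \frac{1395}{5693}\right)} = \frac{36992}{-16158 + \frac{140786763}{25180139}} = \frac{36992}{- \frac{406719899199}{25180139}} = 36992 \left(- \frac{25180139}{406719899199}\right) = - \frac{931463701888}{406719899199}$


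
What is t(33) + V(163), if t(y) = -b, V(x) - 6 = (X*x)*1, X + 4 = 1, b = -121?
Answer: -362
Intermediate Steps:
X = -3 (X = -4 + 1 = -3)
V(x) = 6 - 3*x (V(x) = 6 - 3*x*1 = 6 - 3*x)
t(y) = 121 (t(y) = -1*(-121) = 121)
t(33) + V(163) = 121 + (6 - 3*163) = 121 + (6 - 489) = 121 - 483 = -362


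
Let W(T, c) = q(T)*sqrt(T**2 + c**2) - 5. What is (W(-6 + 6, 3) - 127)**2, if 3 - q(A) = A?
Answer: 15129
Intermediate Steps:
q(A) = 3 - A
W(T, c) = -5 + sqrt(T**2 + c**2)*(3 - T) (W(T, c) = (3 - T)*sqrt(T**2 + c**2) - 5 = sqrt(T**2 + c**2)*(3 - T) - 5 = -5 + sqrt(T**2 + c**2)*(3 - T))
(W(-6 + 6, 3) - 127)**2 = ((-5 + sqrt((-6 + 6)**2 + 3**2)*(3 - (-6 + 6))) - 127)**2 = ((-5 + sqrt(0**2 + 9)*(3 - 1*0)) - 127)**2 = ((-5 + sqrt(0 + 9)*(3 + 0)) - 127)**2 = ((-5 + sqrt(9)*3) - 127)**2 = ((-5 + 3*3) - 127)**2 = ((-5 + 9) - 127)**2 = (4 - 127)**2 = (-123)**2 = 15129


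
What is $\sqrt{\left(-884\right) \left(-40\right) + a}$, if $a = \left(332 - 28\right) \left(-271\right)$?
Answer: $4 i \sqrt{2939} \approx 216.85 i$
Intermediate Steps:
$a = -82384$ ($a = \left(332 - 28\right) \left(-271\right) = 304 \left(-271\right) = -82384$)
$\sqrt{\left(-884\right) \left(-40\right) + a} = \sqrt{\left(-884\right) \left(-40\right) - 82384} = \sqrt{35360 - 82384} = \sqrt{-47024} = 4 i \sqrt{2939}$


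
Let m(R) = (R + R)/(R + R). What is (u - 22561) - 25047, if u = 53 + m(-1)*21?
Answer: -47534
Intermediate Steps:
m(R) = 1 (m(R) = (2*R)/((2*R)) = (2*R)*(1/(2*R)) = 1)
u = 74 (u = 53 + 1*21 = 53 + 21 = 74)
(u - 22561) - 25047 = (74 - 22561) - 25047 = -22487 - 25047 = -47534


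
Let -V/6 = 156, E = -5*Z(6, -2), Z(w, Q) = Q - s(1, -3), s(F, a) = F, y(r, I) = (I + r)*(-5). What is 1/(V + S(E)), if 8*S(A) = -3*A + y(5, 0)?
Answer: -4/3779 ≈ -0.0010585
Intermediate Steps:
y(r, I) = -5*I - 5*r
Z(w, Q) = -1 + Q (Z(w, Q) = Q - 1*1 = Q - 1 = -1 + Q)
E = 15 (E = -5*(-1 - 2) = -5*(-3) = 15)
V = -936 (V = -6*156 = -936)
S(A) = -25/8 - 3*A/8 (S(A) = (-3*A + (-5*0 - 5*5))/8 = (-3*A + (0 - 25))/8 = (-3*A - 25)/8 = (-25 - 3*A)/8 = -25/8 - 3*A/8)
1/(V + S(E)) = 1/(-936 + (-25/8 - 3/8*15)) = 1/(-936 + (-25/8 - 45/8)) = 1/(-936 - 35/4) = 1/(-3779/4) = -4/3779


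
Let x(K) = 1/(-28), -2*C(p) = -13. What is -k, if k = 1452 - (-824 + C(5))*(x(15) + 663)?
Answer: -30431817/56 ≈ -5.4343e+5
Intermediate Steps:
C(p) = 13/2 (C(p) = -½*(-13) = 13/2)
x(K) = -1/28
k = 30431817/56 (k = 1452 - (-824 + 13/2)*(-1/28 + 663) = 1452 - (-1635)*18563/(2*28) = 1452 - 1*(-30350505/56) = 1452 + 30350505/56 = 30431817/56 ≈ 5.4343e+5)
-k = -1*30431817/56 = -30431817/56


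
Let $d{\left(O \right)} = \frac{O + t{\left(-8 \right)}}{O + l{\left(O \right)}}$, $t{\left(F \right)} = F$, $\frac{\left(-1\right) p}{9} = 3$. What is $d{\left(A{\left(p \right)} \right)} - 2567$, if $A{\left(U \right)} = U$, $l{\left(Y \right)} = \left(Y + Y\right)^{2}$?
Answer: $- \frac{7416098}{2889} \approx -2567.0$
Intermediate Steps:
$l{\left(Y \right)} = 4 Y^{2}$ ($l{\left(Y \right)} = \left(2 Y\right)^{2} = 4 Y^{2}$)
$p = -27$ ($p = \left(-9\right) 3 = -27$)
$d{\left(O \right)} = \frac{-8 + O}{O + 4 O^{2}}$ ($d{\left(O \right)} = \frac{O - 8}{O + 4 O^{2}} = \frac{-8 + O}{O + 4 O^{2}}$)
$d{\left(A{\left(p \right)} \right)} - 2567 = \frac{-8 - 27}{\left(-27\right) \left(1 + 4 \left(-27\right)\right)} - 2567 = \left(- \frac{1}{27}\right) \frac{1}{1 - 108} \left(-35\right) - 2567 = \left(- \frac{1}{27}\right) \frac{1}{-107} \left(-35\right) - 2567 = \left(- \frac{1}{27}\right) \left(- \frac{1}{107}\right) \left(-35\right) - 2567 = - \frac{35}{2889} - 2567 = - \frac{7416098}{2889}$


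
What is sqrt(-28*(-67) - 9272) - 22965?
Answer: -22965 + 86*I ≈ -22965.0 + 86.0*I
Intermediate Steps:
sqrt(-28*(-67) - 9272) - 22965 = sqrt(1876 - 9272) - 22965 = sqrt(-7396) - 22965 = 86*I - 22965 = -22965 + 86*I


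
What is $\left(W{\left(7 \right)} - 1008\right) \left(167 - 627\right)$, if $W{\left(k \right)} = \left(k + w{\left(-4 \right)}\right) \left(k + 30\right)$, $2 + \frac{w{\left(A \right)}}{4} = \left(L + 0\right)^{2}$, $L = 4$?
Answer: $-608580$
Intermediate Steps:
$w{\left(A \right)} = 56$ ($w{\left(A \right)} = -8 + 4 \left(4 + 0\right)^{2} = -8 + 4 \cdot 4^{2} = -8 + 4 \cdot 16 = -8 + 64 = 56$)
$W{\left(k \right)} = \left(30 + k\right) \left(56 + k\right)$ ($W{\left(k \right)} = \left(k + 56\right) \left(k + 30\right) = \left(56 + k\right) \left(30 + k\right) = \left(30 + k\right) \left(56 + k\right)$)
$\left(W{\left(7 \right)} - 1008\right) \left(167 - 627\right) = \left(\left(1680 + 7^{2} + 86 \cdot 7\right) - 1008\right) \left(167 - 627\right) = \left(\left(1680 + 49 + 602\right) - 1008\right) \left(167 - 627\right) = \left(2331 - 1008\right) \left(-460\right) = 1323 \left(-460\right) = -608580$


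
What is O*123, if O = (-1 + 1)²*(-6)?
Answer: 0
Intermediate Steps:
O = 0 (O = 0²*(-6) = 0*(-6) = 0)
O*123 = 0*123 = 0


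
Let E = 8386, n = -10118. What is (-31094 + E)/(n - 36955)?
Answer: 22708/47073 ≈ 0.48240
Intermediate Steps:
(-31094 + E)/(n - 36955) = (-31094 + 8386)/(-10118 - 36955) = -22708/(-47073) = -22708*(-1/47073) = 22708/47073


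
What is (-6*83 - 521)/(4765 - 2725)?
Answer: -1019/2040 ≈ -0.49951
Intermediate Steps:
(-6*83 - 521)/(4765 - 2725) = (-498 - 521)/2040 = -1019*1/2040 = -1019/2040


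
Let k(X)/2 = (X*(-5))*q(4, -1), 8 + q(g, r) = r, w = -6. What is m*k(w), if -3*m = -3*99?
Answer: -53460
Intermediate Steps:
q(g, r) = -8 + r
m = 99 (m = -(-1)*99 = -⅓*(-297) = 99)
k(X) = 90*X (k(X) = 2*((X*(-5))*(-8 - 1)) = 2*(-5*X*(-9)) = 2*(45*X) = 90*X)
m*k(w) = 99*(90*(-6)) = 99*(-540) = -53460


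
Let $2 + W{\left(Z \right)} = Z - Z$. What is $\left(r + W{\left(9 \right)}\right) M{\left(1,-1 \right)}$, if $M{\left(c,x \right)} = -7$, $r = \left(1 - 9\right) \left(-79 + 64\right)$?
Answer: $-826$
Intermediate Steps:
$r = 120$ ($r = \left(-8\right) \left(-15\right) = 120$)
$W{\left(Z \right)} = -2$ ($W{\left(Z \right)} = -2 + \left(Z - Z\right) = -2 + 0 = -2$)
$\left(r + W{\left(9 \right)}\right) M{\left(1,-1 \right)} = \left(120 - 2\right) \left(-7\right) = 118 \left(-7\right) = -826$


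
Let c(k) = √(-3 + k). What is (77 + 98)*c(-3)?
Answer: 175*I*√6 ≈ 428.66*I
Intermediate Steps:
(77 + 98)*c(-3) = (77 + 98)*√(-3 - 3) = 175*√(-6) = 175*(I*√6) = 175*I*√6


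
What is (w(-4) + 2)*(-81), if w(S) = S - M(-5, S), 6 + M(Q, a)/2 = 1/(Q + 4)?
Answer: -972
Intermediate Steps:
M(Q, a) = -12 + 2/(4 + Q) (M(Q, a) = -12 + 2/(Q + 4) = -12 + 2/(4 + Q))
w(S) = 14 + S (w(S) = S - 2*(-23 - 6*(-5))/(4 - 5) = S - 2*(-23 + 30)/(-1) = S - 2*(-1)*7 = S - 1*(-14) = S + 14 = 14 + S)
(w(-4) + 2)*(-81) = ((14 - 4) + 2)*(-81) = (10 + 2)*(-81) = 12*(-81) = -972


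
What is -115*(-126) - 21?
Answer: 14469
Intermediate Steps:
-115*(-126) - 21 = 14490 - 21 = 14469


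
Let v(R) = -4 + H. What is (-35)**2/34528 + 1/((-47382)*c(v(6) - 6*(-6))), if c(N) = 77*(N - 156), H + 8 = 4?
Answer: 17877229679/503889754368 ≈ 0.035478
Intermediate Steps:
H = -4 (H = -8 + 4 = -4)
v(R) = -8 (v(R) = -4 - 4 = -8)
c(N) = -12012 + 77*N (c(N) = 77*(-156 + N) = -12012 + 77*N)
(-35)**2/34528 + 1/((-47382)*c(v(6) - 6*(-6))) = (-35)**2/34528 + 1/((-47382)*(-12012 + 77*(-8 - 6*(-6)))) = 1225*(1/34528) - 1/(47382*(-12012 + 77*(-8 + 36))) = 1225/34528 - 1/(47382*(-12012 + 77*28)) = 1225/34528 - 1/(47382*(-12012 + 2156)) = 1225/34528 - 1/47382/(-9856) = 1225/34528 - 1/47382*(-1/9856) = 1225/34528 + 1/466996992 = 17877229679/503889754368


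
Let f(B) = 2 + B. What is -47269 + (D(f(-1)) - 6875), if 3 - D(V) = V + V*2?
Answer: -54144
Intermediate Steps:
D(V) = 3 - 3*V (D(V) = 3 - (V + V*2) = 3 - (V + 2*V) = 3 - 3*V)
-47269 + (D(f(-1)) - 6875) = -47269 + ((3 - 3*(2 - 1)) - 6875) = -47269 + ((3 - 3*1) - 6875) = -47269 + ((3 - 3) - 6875) = -47269 + (0 - 6875) = -47269 - 6875 = -54144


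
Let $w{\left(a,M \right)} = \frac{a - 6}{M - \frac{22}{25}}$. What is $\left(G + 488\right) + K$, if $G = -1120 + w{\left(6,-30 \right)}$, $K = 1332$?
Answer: $700$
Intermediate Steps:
$w{\left(a,M \right)} = \frac{-6 + a}{- \frac{22}{25} + M}$ ($w{\left(a,M \right)} = \frac{-6 + a}{M - \frac{22}{25}} = \frac{-6 + a}{- \frac{22}{25} + M}$)
$G = -1120$ ($G = -1120 + \frac{25 \left(-6 + 6\right)}{-22 + 25 \left(-30\right)} = -1120 + 25 \frac{1}{-22 - 750} \cdot 0 = -1120 + 25 \frac{1}{-772} \cdot 0 = -1120 + 25 \left(- \frac{1}{772}\right) 0 = -1120 + 0 = -1120$)
$\left(G + 488\right) + K = \left(-1120 + 488\right) + 1332 = -632 + 1332 = 700$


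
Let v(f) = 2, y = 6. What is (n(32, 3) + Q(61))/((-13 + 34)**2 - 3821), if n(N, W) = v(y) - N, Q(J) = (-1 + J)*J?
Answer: -363/338 ≈ -1.0740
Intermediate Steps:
Q(J) = J*(-1 + J)
n(N, W) = 2 - N
(n(32, 3) + Q(61))/((-13 + 34)**2 - 3821) = ((2 - 1*32) + 61*(-1 + 61))/((-13 + 34)**2 - 3821) = ((2 - 32) + 61*60)/(21**2 - 3821) = (-30 + 3660)/(441 - 3821) = 3630/(-3380) = 3630*(-1/3380) = -363/338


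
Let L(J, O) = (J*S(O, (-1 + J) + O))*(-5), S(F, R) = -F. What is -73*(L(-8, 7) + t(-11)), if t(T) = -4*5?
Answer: 21900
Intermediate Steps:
L(J, O) = 5*J*O (L(J, O) = (J*(-O))*(-5) = -J*O*(-5) = 5*J*O)
t(T) = -20
-73*(L(-8, 7) + t(-11)) = -73*(5*(-8)*7 - 20) = -73*(-280 - 20) = -73*(-300) = 21900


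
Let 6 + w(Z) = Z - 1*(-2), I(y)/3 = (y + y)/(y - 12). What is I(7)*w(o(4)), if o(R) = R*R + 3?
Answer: -126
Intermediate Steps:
I(y) = 6*y/(-12 + y) (I(y) = 3*((y + y)/(y - 12)) = 3*((2*y)/(-12 + y)) = 3*(2*y/(-12 + y)) = 6*y/(-12 + y))
o(R) = 3 + R**2 (o(R) = R**2 + 3 = 3 + R**2)
w(Z) = -4 + Z (w(Z) = -6 + (Z - 1*(-2)) = -6 + (Z + 2) = -6 + (2 + Z) = -4 + Z)
I(7)*w(o(4)) = (6*7/(-12 + 7))*(-4 + (3 + 4**2)) = (6*7/(-5))*(-4 + (3 + 16)) = (6*7*(-1/5))*(-4 + 19) = -42/5*15 = -126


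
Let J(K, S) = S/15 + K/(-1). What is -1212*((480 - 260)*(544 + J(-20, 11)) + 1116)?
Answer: -151933088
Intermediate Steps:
J(K, S) = -K + S/15 (J(K, S) = S*(1/15) + K*(-1) = S/15 - K = -K + S/15)
-1212*((480 - 260)*(544 + J(-20, 11)) + 1116) = -1212*((480 - 260)*(544 + (-1*(-20) + (1/15)*11)) + 1116) = -1212*(220*(544 + (20 + 11/15)) + 1116) = -1212*(220*(544 + 311/15) + 1116) = -1212*(220*(8471/15) + 1116) = -1212*(372724/3 + 1116) = -1212*376072/3 = -151933088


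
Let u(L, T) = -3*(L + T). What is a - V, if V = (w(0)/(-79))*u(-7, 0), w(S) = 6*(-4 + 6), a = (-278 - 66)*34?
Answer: -923732/79 ≈ -11693.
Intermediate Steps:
u(L, T) = -3*L - 3*T
a = -11696 (a = -344*34 = -11696)
w(S) = 12 (w(S) = 6*2 = 12)
V = -252/79 (V = (12/(-79))*(-3*(-7) - 3*0) = (-1/79*12)*(21 + 0) = -12/79*21 = -252/79 ≈ -3.1899)
a - V = -11696 - 1*(-252/79) = -11696 + 252/79 = -923732/79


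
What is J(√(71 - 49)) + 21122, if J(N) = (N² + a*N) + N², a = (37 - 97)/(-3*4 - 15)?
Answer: 21166 + 20*√22/9 ≈ 21176.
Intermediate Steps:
a = 20/9 (a = -60/(-12 - 15) = -60/(-27) = -60*(-1/27) = 20/9 ≈ 2.2222)
J(N) = 2*N² + 20*N/9 (J(N) = (N² + 20*N/9) + N² = 2*N² + 20*N/9)
J(√(71 - 49)) + 21122 = 2*√(71 - 49)*(10 + 9*√(71 - 49))/9 + 21122 = 2*√22*(10 + 9*√22)/9 + 21122 = 21122 + 2*√22*(10 + 9*√22)/9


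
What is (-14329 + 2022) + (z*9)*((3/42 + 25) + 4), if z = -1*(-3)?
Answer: -161309/14 ≈ -11522.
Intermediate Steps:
z = 3
(-14329 + 2022) + (z*9)*((3/42 + 25) + 4) = (-14329 + 2022) + (3*9)*((3/42 + 25) + 4) = -12307 + 27*((3*(1/42) + 25) + 4) = -12307 + 27*((1/14 + 25) + 4) = -12307 + 27*(351/14 + 4) = -12307 + 27*(407/14) = -12307 + 10989/14 = -161309/14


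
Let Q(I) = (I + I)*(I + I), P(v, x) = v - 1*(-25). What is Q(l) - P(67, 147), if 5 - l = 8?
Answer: -56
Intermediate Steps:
P(v, x) = 25 + v (P(v, x) = v + 25 = 25 + v)
l = -3 (l = 5 - 1*8 = 5 - 8 = -3)
Q(I) = 4*I**2 (Q(I) = (2*I)*(2*I) = 4*I**2)
Q(l) - P(67, 147) = 4*(-3)**2 - (25 + 67) = 4*9 - 1*92 = 36 - 92 = -56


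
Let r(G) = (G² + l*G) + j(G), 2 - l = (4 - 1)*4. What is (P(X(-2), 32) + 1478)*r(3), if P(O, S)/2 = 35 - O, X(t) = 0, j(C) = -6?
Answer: -41796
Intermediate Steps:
l = -10 (l = 2 - (4 - 1)*4 = 2 - 3*4 = 2 - 1*12 = 2 - 12 = -10)
P(O, S) = 70 - 2*O (P(O, S) = 2*(35 - O) = 70 - 2*O)
r(G) = -6 + G² - 10*G (r(G) = (G² - 10*G) - 6 = -6 + G² - 10*G)
(P(X(-2), 32) + 1478)*r(3) = ((70 - 2*0) + 1478)*(-6 + 3² - 10*3) = ((70 + 0) + 1478)*(-6 + 9 - 30) = (70 + 1478)*(-27) = 1548*(-27) = -41796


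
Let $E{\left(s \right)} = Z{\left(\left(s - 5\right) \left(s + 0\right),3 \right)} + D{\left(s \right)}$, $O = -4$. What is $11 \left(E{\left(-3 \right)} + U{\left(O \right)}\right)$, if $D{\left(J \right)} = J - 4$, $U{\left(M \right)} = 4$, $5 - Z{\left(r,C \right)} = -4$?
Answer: $66$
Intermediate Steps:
$Z{\left(r,C \right)} = 9$ ($Z{\left(r,C \right)} = 5 - -4 = 5 + 4 = 9$)
$D{\left(J \right)} = -4 + J$
$E{\left(s \right)} = 5 + s$ ($E{\left(s \right)} = 9 + \left(-4 + s\right) = 5 + s$)
$11 \left(E{\left(-3 \right)} + U{\left(O \right)}\right) = 11 \left(\left(5 - 3\right) + 4\right) = 11 \left(2 + 4\right) = 11 \cdot 6 = 66$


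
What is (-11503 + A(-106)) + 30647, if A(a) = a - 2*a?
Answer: 19250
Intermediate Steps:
A(a) = -a
(-11503 + A(-106)) + 30647 = (-11503 - 1*(-106)) + 30647 = (-11503 + 106) + 30647 = -11397 + 30647 = 19250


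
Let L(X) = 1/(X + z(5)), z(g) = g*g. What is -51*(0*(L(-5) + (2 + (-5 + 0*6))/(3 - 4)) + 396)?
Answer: -20196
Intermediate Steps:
z(g) = g²
L(X) = 1/(25 + X) (L(X) = 1/(X + 5²) = 1/(X + 25) = 1/(25 + X))
-51*(0*(L(-5) + (2 + (-5 + 0*6))/(3 - 4)) + 396) = -51*(0*(1/(25 - 5) + (2 + (-5 + 0*6))/(3 - 4)) + 396) = -51*(0*(1/20 + (2 + (-5 + 0))/(-1)) + 396) = -51*(0*(1/20 + (2 - 5)*(-1)) + 396) = -51*(0*(1/20 - 3*(-1)) + 396) = -51*(0*(1/20 + 3) + 396) = -51*(0*(61/20) + 396) = -51*(0 + 396) = -51*396 = -20196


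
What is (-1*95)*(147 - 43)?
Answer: -9880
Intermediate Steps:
(-1*95)*(147 - 43) = -95*104 = -9880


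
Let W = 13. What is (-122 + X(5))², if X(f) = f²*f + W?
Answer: 256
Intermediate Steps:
X(f) = 13 + f³ (X(f) = f²*f + 13 = f³ + 13 = 13 + f³)
(-122 + X(5))² = (-122 + (13 + 5³))² = (-122 + (13 + 125))² = (-122 + 138)² = 16² = 256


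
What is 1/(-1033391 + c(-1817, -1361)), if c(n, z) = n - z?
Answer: -1/1033847 ≈ -9.6726e-7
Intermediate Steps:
1/(-1033391 + c(-1817, -1361)) = 1/(-1033391 + (-1817 - 1*(-1361))) = 1/(-1033391 + (-1817 + 1361)) = 1/(-1033391 - 456) = 1/(-1033847) = -1/1033847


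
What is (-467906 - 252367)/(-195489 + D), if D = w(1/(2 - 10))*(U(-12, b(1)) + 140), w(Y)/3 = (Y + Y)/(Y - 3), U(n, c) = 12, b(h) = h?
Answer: 6002275/1628771 ≈ 3.6852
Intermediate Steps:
w(Y) = 6*Y/(-3 + Y) (w(Y) = 3*((Y + Y)/(Y - 3)) = 3*((2*Y)/(-3 + Y)) = 3*(2*Y/(-3 + Y)) = 6*Y/(-3 + Y))
D = 912/25 (D = (6/((2 - 10)*(-3 + 1/(2 - 10))))*(12 + 140) = (6/(-8*(-3 + 1/(-8))))*152 = (6*(-⅛)/(-3 - ⅛))*152 = (6*(-⅛)/(-25/8))*152 = (6*(-⅛)*(-8/25))*152 = (6/25)*152 = 912/25 ≈ 36.480)
(-467906 - 252367)/(-195489 + D) = (-467906 - 252367)/(-195489 + 912/25) = -720273/(-4886313/25) = -720273*(-25/4886313) = 6002275/1628771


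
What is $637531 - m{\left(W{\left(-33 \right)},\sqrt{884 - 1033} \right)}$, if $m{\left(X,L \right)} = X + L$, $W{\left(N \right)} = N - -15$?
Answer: $637549 - i \sqrt{149} \approx 6.3755 \cdot 10^{5} - 12.207 i$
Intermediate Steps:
$W{\left(N \right)} = 15 + N$ ($W{\left(N \right)} = N + 15 = 15 + N$)
$m{\left(X,L \right)} = L + X$
$637531 - m{\left(W{\left(-33 \right)},\sqrt{884 - 1033} \right)} = 637531 - \left(\sqrt{884 - 1033} + \left(15 - 33\right)\right) = 637531 - \left(\sqrt{-149} - 18\right) = 637531 - \left(i \sqrt{149} - 18\right) = 637531 - \left(-18 + i \sqrt{149}\right) = 637531 + \left(18 - i \sqrt{149}\right) = 637549 - i \sqrt{149}$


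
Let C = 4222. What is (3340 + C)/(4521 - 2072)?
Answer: 7562/2449 ≈ 3.0878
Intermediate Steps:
(3340 + C)/(4521 - 2072) = (3340 + 4222)/(4521 - 2072) = 7562/2449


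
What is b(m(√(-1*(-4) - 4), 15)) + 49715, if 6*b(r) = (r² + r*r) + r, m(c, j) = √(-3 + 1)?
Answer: 149143/3 + I*√2/6 ≈ 49714.0 + 0.2357*I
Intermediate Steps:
m(c, j) = I*√2 (m(c, j) = √(-2) = I*√2)
b(r) = r²/3 + r/6 (b(r) = ((r² + r*r) + r)/6 = ((r² + r²) + r)/6 = (2*r² + r)/6 = (r + 2*r²)/6 = r²/3 + r/6)
b(m(√(-1*(-4) - 4), 15)) + 49715 = (I*√2)*(1 + 2*(I*√2))/6 + 49715 = (I*√2)*(1 + 2*I*√2)/6 + 49715 = I*√2*(1 + 2*I*√2)/6 + 49715 = 49715 + I*√2*(1 + 2*I*√2)/6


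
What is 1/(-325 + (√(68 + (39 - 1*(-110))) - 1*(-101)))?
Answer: -32/7137 - √217/49959 ≈ -0.0047785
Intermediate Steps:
1/(-325 + (√(68 + (39 - 1*(-110))) - 1*(-101))) = 1/(-325 + (√(68 + (39 + 110)) + 101)) = 1/(-325 + (√(68 + 149) + 101)) = 1/(-325 + (√217 + 101)) = 1/(-325 + (101 + √217)) = 1/(-224 + √217)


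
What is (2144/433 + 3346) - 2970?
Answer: 164952/433 ≈ 380.95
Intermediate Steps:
(2144/433 + 3346) - 2970 = 1450962/433 - 2970 = 164952/433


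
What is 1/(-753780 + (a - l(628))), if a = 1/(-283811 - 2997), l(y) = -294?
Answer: -286808/216105812689 ≈ -1.3272e-6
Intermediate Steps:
a = -1/286808 (a = 1/(-286808) = -1/286808 ≈ -3.4867e-6)
1/(-753780 + (a - l(628))) = 1/(-753780 + (-1/286808 - 1*(-294))) = 1/(-753780 + (-1/286808 + 294)) = 1/(-753780 + 84321551/286808) = 1/(-216105812689/286808) = -286808/216105812689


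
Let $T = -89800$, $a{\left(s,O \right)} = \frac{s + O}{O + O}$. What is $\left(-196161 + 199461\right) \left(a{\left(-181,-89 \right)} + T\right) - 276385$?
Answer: $- \frac{26398412765}{89} \approx -2.9661 \cdot 10^{8}$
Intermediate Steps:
$a{\left(s,O \right)} = \frac{O + s}{2 O}$
$\left(-196161 + 199461\right) \left(a{\left(-181,-89 \right)} + T\right) - 276385 = \left(-196161 + 199461\right) \left(\frac{-89 - 181}{2 \left(-89\right)} - 89800\right) - 276385 = 3300 \left(\frac{1}{2} \left(- \frac{1}{89}\right) \left(-270\right) - 89800\right) - 276385 = 3300 \left(\frac{135}{89} - 89800\right) - 276385 = 3300 \left(- \frac{7992065}{89}\right) - 276385 = - \frac{26373814500}{89} - 276385 = - \frac{26398412765}{89}$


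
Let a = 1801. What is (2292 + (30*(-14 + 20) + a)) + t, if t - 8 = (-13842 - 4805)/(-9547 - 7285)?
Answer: 72076439/16832 ≈ 4282.1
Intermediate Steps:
t = 153303/16832 (t = 8 + (-13842 - 4805)/(-9547 - 7285) = 8 - 18647/(-16832) = 8 - 18647*(-1/16832) = 8 + 18647/16832 = 153303/16832 ≈ 9.1078)
(2292 + (30*(-14 + 20) + a)) + t = (2292 + (30*(-14 + 20) + 1801)) + 153303/16832 = (2292 + (30*6 + 1801)) + 153303/16832 = (2292 + (180 + 1801)) + 153303/16832 = (2292 + 1981) + 153303/16832 = 4273 + 153303/16832 = 72076439/16832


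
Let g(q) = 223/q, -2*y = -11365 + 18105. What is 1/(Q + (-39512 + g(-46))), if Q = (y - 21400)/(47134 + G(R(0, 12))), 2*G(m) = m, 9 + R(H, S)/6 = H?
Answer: -2166922/85631066345 ≈ -2.5305e-5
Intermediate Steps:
R(H, S) = -54 + 6*H
G(m) = m/2
y = -3370 (y = -(-11365 + 18105)/2 = -½*6740 = -3370)
Q = -24770/47107 (Q = (-3370 - 21400)/(47134 + (-54 + 6*0)/2) = -24770/(47134 + (-54 + 0)/2) = -24770/(47134 + (½)*(-54)) = -24770/(47134 - 27) = -24770/47107 ≈ -0.52582)
1/(Q + (-39512 + g(-46))) = 1/(-24770/47107 + (-39512 + 223/(-46))) = 1/(-24770/47107 + (-39512 + 223*(-1/46))) = 1/(-24770/47107 + (-39512 - 223/46)) = 1/(-24770/47107 - 1817775/46) = 1/(-85631066345/2166922) = -2166922/85631066345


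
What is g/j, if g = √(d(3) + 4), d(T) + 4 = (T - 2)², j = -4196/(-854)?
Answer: 427/2098 ≈ 0.20353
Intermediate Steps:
j = 2098/427 (j = -4196*(-1/854) = 2098/427 ≈ 4.9133)
d(T) = -4 + (-2 + T)² (d(T) = -4 + (T - 2)² = -4 + (-2 + T)²)
g = 1 (g = √(3*(-4 + 3) + 4) = √(3*(-1) + 4) = √(-3 + 4) = √1 = 1)
g/j = 1/(2098/427) = (427/2098)*1 = 427/2098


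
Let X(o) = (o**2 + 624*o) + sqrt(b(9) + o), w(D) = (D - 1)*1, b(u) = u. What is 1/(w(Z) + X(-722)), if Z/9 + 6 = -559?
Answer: 65670/4312549613 - I*sqrt(713)/4312549613 ≈ 1.5228e-5 - 6.1917e-9*I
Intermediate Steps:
Z = -5085 (Z = -54 + 9*(-559) = -54 - 5031 = -5085)
w(D) = -1 + D (w(D) = (-1 + D)*1 = -1 + D)
X(o) = o**2 + sqrt(9 + o) + 624*o (X(o) = (o**2 + 624*o) + sqrt(9 + o) = o**2 + sqrt(9 + o) + 624*o)
1/(w(Z) + X(-722)) = 1/((-1 - 5085) + ((-722)**2 + sqrt(9 - 722) + 624*(-722))) = 1/(-5086 + (521284 + sqrt(-713) - 450528)) = 1/(-5086 + (521284 + I*sqrt(713) - 450528)) = 1/(-5086 + (70756 + I*sqrt(713))) = 1/(65670 + I*sqrt(713))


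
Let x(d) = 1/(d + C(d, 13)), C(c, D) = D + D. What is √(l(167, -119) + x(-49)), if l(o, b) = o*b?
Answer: 2*I*√2628210/23 ≈ 140.97*I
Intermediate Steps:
C(c, D) = 2*D
l(o, b) = b*o
x(d) = 1/(26 + d) (x(d) = 1/(d + 2*13) = 1/(d + 26) = 1/(26 + d))
√(l(167, -119) + x(-49)) = √(-119*167 + 1/(26 - 49)) = √(-19873 + 1/(-23)) = √(-19873 - 1/23) = √(-457080/23) = 2*I*√2628210/23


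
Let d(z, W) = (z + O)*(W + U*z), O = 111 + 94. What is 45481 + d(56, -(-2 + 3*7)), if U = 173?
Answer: 2569090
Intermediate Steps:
O = 205
d(z, W) = (205 + z)*(W + 173*z) (d(z, W) = (z + 205)*(W + 173*z) = (205 + z)*(W + 173*z))
45481 + d(56, -(-2 + 3*7)) = 45481 + (173*56**2 + 205*(-(-2 + 3*7)) + 35465*56 - (-2 + 3*7)*56) = 45481 + (173*3136 + 205*(-(-2 + 21)) + 1986040 - (-2 + 21)*56) = 45481 + (542528 + 205*(-1*19) + 1986040 - 1*19*56) = 45481 + (542528 + 205*(-19) + 1986040 - 19*56) = 45481 + (542528 - 3895 + 1986040 - 1064) = 45481 + 2523609 = 2569090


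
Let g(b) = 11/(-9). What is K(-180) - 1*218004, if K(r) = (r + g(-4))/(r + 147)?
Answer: -64745557/297 ≈ -2.1800e+5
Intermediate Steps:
g(b) = -11/9 (g(b) = 11*(-1/9) = -11/9)
K(r) = (-11/9 + r)/(147 + r) (K(r) = (r - 11/9)/(r + 147) = (-11/9 + r)/(147 + r))
K(-180) - 1*218004 = (-11/9 - 180)/(147 - 180) - 1*218004 = -1631/9/(-33) - 218004 = -1/33*(-1631/9) - 218004 = 1631/297 - 218004 = -64745557/297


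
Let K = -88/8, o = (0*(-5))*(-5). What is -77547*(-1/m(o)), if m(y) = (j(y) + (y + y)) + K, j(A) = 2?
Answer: -25849/3 ≈ -8616.3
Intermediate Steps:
o = 0 (o = 0*(-5) = 0)
K = -11 (K = -88*⅛ = -11)
m(y) = -9 + 2*y (m(y) = (2 + (y + y)) - 11 = (2 + 2*y) - 11 = -9 + 2*y)
-77547*(-1/m(o)) = -77547*(-1/(-9 + 2*0)) = -77547*(-1/(-9 + 0)) = -77547/((-1*(-9))) = -77547/9 = -77547*⅑ = -25849/3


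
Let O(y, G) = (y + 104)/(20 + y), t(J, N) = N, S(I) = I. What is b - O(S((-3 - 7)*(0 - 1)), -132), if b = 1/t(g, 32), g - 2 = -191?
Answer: -603/160 ≈ -3.7687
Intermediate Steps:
g = -189 (g = 2 - 191 = -189)
b = 1/32 ≈ 0.031250
O(y, G) = (104 + y)/(20 + y)
b - O(S((-3 - 7)*(0 - 1)), -132) = 1/32 - (104 + (-3 - 7)*(0 - 1))/(20 + (-3 - 7)*(0 - 1)) = 1/32 - (104 - 10*(-1))/(20 - 10*(-1)) = 1/32 - (104 + 10)/(20 + 10) = 1/32 - 114/30 = 1/32 - 1*19/5 = 1/32 - 19/5 = -603/160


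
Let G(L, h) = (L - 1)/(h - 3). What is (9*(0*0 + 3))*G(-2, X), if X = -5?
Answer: 81/8 ≈ 10.125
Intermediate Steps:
G(L, h) = (-1 + L)/(-3 + h)
(9*(0*0 + 3))*G(-2, X) = (9*(0*0 + 3))*((-1 - 2)/(-3 - 5)) = (9*(0 + 3))*(-3/(-8)) = (9*3)*(-1/8*(-3)) = 27*(3/8) = 81/8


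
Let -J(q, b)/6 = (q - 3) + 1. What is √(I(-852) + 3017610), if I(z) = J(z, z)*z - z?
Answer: I*√1347186 ≈ 1160.7*I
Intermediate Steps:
J(q, b) = 12 - 6*q (J(q, b) = -6*((q - 3) + 1) = -6*((-3 + q) + 1) = -6*(-2 + q) = 12 - 6*q)
I(z) = -z + z*(12 - 6*z) (I(z) = (12 - 6*z)*z - z = z*(12 - 6*z) - z = -z + z*(12 - 6*z))
√(I(-852) + 3017610) = √(-852*(11 - 6*(-852)) + 3017610) = √(-852*(11 + 5112) + 3017610) = √(-852*5123 + 3017610) = √(-4364796 + 3017610) = √(-1347186) = I*√1347186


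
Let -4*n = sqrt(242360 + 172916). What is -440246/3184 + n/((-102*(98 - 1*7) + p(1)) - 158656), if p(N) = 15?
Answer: -220123/1592 + sqrt(103819)/335846 ≈ -138.27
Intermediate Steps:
n = -sqrt(103819)/2 (n = -sqrt(242360 + 172916)/4 = -sqrt(103819)/2 ≈ -161.10)
-440246/3184 + n/((-102*(98 - 1*7) + p(1)) - 158656) = -440246/3184 + (-sqrt(103819)/2)/((-102*(98 - 1*7) + 15) - 158656) = -440246*1/3184 + (-sqrt(103819)/2)/((-102*(98 - 7) + 15) - 158656) = -220123/1592 + (-sqrt(103819)/2)/((-102*91 + 15) - 158656) = -220123/1592 + (-sqrt(103819)/2)/((-9282 + 15) - 158656) = -220123/1592 + (-sqrt(103819)/2)/(-9267 - 158656) = -220123/1592 - sqrt(103819)/2/(-167923) = -220123/1592 - sqrt(103819)/2*(-1/167923) = -220123/1592 + sqrt(103819)/335846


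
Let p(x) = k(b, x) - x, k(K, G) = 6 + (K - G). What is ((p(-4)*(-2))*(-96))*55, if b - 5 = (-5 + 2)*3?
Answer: 105600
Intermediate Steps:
b = -4 (b = 5 + (-5 + 2)*3 = 5 - 3*3 = 5 - 9 = -4)
k(K, G) = 6 + K - G
p(x) = 2 - 2*x (p(x) = (6 - 4 - x) - x = (2 - x) - x = 2 - 2*x)
((p(-4)*(-2))*(-96))*55 = (((2 - 2*(-4))*(-2))*(-96))*55 = (((2 + 8)*(-2))*(-96))*55 = ((10*(-2))*(-96))*55 = -20*(-96)*55 = 1920*55 = 105600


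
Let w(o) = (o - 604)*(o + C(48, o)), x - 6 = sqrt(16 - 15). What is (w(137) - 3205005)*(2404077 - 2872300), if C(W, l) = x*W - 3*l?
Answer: 1514213984857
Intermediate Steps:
x = 7 (x = 6 + sqrt(16 - 15) = 6 + sqrt(1) = 6 + 1 = 7)
C(W, l) = -3*l + 7*W (C(W, l) = 7*W - 3*l = -3*l + 7*W)
w(o) = (-604 + o)*(336 - 2*o) (w(o) = (o - 604)*(o + (-3*o + 7*48)) = (-604 + o)*(o + (-3*o + 336)) = (-604 + o)*(o + (336 - 3*o)) = (-604 + o)*(336 - 2*o))
(w(137) - 3205005)*(2404077 - 2872300) = ((-202944 - 2*137**2 + 1544*137) - 3205005)*(2404077 - 2872300) = ((-202944 - 2*18769 + 211528) - 3205005)*(-468223) = ((-202944 - 37538 + 211528) - 3205005)*(-468223) = (-28954 - 3205005)*(-468223) = -3233959*(-468223) = 1514213984857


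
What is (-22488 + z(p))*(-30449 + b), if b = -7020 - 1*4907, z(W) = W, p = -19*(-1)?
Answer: 952146344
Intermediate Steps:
p = 19
b = -11927 (b = -7020 - 4907 = -11927)
(-22488 + z(p))*(-30449 + b) = (-22488 + 19)*(-30449 - 11927) = -22469*(-42376) = 952146344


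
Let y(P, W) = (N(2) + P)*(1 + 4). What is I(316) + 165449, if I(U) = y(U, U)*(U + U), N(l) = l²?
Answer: 1176649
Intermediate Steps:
y(P, W) = 20 + 5*P (y(P, W) = (2² + P)*(1 + 4) = (4 + P)*5 = 20 + 5*P)
I(U) = 2*U*(20 + 5*U) (I(U) = (20 + 5*U)*(U + U) = (20 + 5*U)*(2*U) = 2*U*(20 + 5*U))
I(316) + 165449 = 10*316*(4 + 316) + 165449 = 10*316*320 + 165449 = 1011200 + 165449 = 1176649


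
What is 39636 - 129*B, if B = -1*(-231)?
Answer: 9837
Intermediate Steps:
B = 231
39636 - 129*B = 39636 - 129*231 = 39636 - 1*29799 = 39636 - 29799 = 9837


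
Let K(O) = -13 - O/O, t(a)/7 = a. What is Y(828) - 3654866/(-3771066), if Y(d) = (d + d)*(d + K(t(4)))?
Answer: 2541670142905/1885533 ≈ 1.3480e+6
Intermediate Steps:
t(a) = 7*a
K(O) = -14 (K(O) = -13 - 1*1 = -13 - 1 = -14)
Y(d) = 2*d*(-14 + d) (Y(d) = (d + d)*(d - 14) = (2*d)*(-14 + d) = 2*d*(-14 + d))
Y(828) - 3654866/(-3771066) = 2*828*(-14 + 828) - 3654866/(-3771066) = 2*828*814 - 3654866*(-1)/3771066 = 1347984 - 1*(-1827433/1885533) = 1347984 + 1827433/1885533 = 2541670142905/1885533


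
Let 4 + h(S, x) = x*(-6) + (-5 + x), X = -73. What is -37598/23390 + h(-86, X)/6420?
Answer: -5826308/3754095 ≈ -1.5520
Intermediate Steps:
h(S, x) = -9 - 5*x (h(S, x) = -4 + (x*(-6) + (-5 + x)) = -4 + (-6*x + (-5 + x)) = -4 + (-5 - 5*x) = -9 - 5*x)
-37598/23390 + h(-86, X)/6420 = -37598/23390 + (-9 - 5*(-73))/6420 = -37598*1/23390 + (-9 + 365)*(1/6420) = -18799/11695 + 356*(1/6420) = -18799/11695 + 89/1605 = -5826308/3754095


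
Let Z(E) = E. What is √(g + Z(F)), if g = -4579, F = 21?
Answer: I*√4558 ≈ 67.513*I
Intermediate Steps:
√(g + Z(F)) = √(-4579 + 21) = √(-4558) = I*√4558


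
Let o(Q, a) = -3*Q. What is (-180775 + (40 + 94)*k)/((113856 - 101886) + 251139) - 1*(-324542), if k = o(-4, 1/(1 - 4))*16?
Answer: 85389766031/263109 ≈ 3.2454e+5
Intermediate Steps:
k = 192 (k = -3*(-4)*16 = 12*16 = 192)
(-180775 + (40 + 94)*k)/((113856 - 101886) + 251139) - 1*(-324542) = (-180775 + (40 + 94)*192)/((113856 - 101886) + 251139) - 1*(-324542) = (-180775 + 134*192)/(11970 + 251139) + 324542 = (-180775 + 25728)/263109 + 324542 = -155047*1/263109 + 324542 = -155047/263109 + 324542 = 85389766031/263109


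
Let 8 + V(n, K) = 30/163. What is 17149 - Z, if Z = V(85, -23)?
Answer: 2796561/163 ≈ 17157.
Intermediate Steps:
V(n, K) = -1274/163 (V(n, K) = -8 + 30/163 = -1274/163)
Z = -1274/163 ≈ -7.8159
17149 - Z = 17149 - 1*(-1274/163) = 17149 + 1274/163 = 2796561/163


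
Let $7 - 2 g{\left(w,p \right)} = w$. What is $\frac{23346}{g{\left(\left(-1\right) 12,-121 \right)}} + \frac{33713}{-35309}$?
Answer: $\frac{1648007281}{670871} \approx 2456.5$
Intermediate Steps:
$g{\left(w,p \right)} = \frac{7}{2} - \frac{w}{2}$
$\frac{23346}{g{\left(\left(-1\right) 12,-121 \right)}} + \frac{33713}{-35309} = \frac{23346}{\frac{7}{2} - \frac{\left(-1\right) 12}{2}} + \frac{33713}{-35309} = \frac{23346}{\frac{7}{2} - -6} + 33713 \left(- \frac{1}{35309}\right) = \frac{23346}{\frac{7}{2} + 6} - \frac{33713}{35309} = \frac{23346}{\frac{19}{2}} - \frac{33713}{35309} = 23346 \cdot \frac{2}{19} - \frac{33713}{35309} = \frac{46692}{19} - \frac{33713}{35309} = \frac{1648007281}{670871}$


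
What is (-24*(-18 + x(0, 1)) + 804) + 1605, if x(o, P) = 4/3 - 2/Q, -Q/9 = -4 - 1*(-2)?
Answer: 8435/3 ≈ 2811.7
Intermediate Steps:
Q = 18 (Q = -9*(-4 - 1*(-2)) = -9*(-4 + 2) = -9*(-2) = 18)
x(o, P) = 11/9 (x(o, P) = 4/3 - 2/18 = 4*(⅓) - 2*1/18 = 4/3 - ⅑ = 11/9)
(-24*(-18 + x(0, 1)) + 804) + 1605 = (-24*(-18 + 11/9) + 804) + 1605 = (-24*(-151/9) + 804) + 1605 = (1208/3 + 804) + 1605 = 3620/3 + 1605 = 8435/3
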